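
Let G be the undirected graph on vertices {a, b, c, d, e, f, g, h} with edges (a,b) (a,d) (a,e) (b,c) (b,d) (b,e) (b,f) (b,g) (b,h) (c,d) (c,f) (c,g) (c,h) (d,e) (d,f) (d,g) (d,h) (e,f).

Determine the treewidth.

A width-3 tree decomposition is:
Bags: B1 = {b, d, e, f}  B2 = {b, c, d, f}  B3 = {a, b, d, e}  B4 = {b, c, d, g}  B5 = {b, c, d, h}
Tree: B1–B2, B1–B3, B2–B4, B4–B5
Every bag has size at most 4, so the width is 4 − 1 = 3 and tw(G) ≤ 3. On the other hand G contains the 4-clique {b, d, e, f}. A clique must lie in a single bag of any decomposition, so no decomposition can have width below 3. Therefore the treewidth is 3.

3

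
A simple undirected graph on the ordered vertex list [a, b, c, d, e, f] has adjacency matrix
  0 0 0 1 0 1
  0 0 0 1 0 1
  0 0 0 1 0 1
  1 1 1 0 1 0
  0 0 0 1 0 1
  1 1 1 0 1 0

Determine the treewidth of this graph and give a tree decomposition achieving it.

Treewidth 2.
Bags: B1 = {c, d, f}  B2 = {a, d, f}  B3 = {b, d, f}  B4 = {d, e, f}
Tree: B1–B2, B2–B3, B3–B4

Each bag holds 3 vertices, so the decomposition has width 2, which upper-bounds the treewidth. For the lower bound, G contains the cycle c–f–a–d–c, so G is not a forest; only forests have treewidth ≤ 1, hence tw(G) ≥ 2. Hence tw(G) = 2 exactly.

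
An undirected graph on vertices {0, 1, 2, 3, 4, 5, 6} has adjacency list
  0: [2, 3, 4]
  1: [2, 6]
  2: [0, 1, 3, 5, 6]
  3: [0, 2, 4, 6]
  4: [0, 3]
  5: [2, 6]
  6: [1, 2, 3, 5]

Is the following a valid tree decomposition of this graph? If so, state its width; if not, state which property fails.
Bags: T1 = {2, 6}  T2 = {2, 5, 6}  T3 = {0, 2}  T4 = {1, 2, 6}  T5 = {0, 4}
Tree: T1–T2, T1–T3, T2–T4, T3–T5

No — vertex 3 appears in no bag.

A tree decomposition must satisfy three properties: every vertex lies in some bag; for every edge, both endpoints lie together in some bag; and for every vertex, the bags containing it form a connected subtree. Here vertex 3 appears in no bag, so the decomposition is invalid.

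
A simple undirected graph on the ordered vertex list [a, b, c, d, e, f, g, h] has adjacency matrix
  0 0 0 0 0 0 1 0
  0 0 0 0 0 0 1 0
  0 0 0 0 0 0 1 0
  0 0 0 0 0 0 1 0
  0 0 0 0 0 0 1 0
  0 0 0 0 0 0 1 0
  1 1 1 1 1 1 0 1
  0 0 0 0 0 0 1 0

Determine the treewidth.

1

A width-1 tree decomposition is:
Bags: B1 = {b, g}  B2 = {a, g}  B3 = {f, g}  B4 = {c, g}  B5 = {d, g}  B6 = {g, h}  B7 = {e, g}
Tree: B1–B2, B1–B3, B2–B4, B1–B5, B3–B6, B1–B7
Each bag holds 2 vertices, so the decomposition has width 1, which upper-bounds the treewidth. Since G has at least one edge (e.g. g–b), it is not an edgeless graph, so tw(G) ≥ 1. Therefore the treewidth is 1.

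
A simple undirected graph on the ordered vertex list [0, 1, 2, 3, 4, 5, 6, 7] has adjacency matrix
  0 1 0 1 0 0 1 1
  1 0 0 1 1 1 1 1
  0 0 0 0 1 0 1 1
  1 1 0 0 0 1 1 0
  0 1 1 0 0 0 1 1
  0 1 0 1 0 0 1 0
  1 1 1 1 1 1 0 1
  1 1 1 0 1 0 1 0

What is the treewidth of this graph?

A width-3 tree decomposition is:
Bags: B1 = {0, 1, 3, 6}  B2 = {1, 3, 5, 6}  B3 = {0, 1, 6, 7}  B4 = {1, 4, 6, 7}  B5 = {2, 4, 6, 7}
Tree: B1–B2, B1–B3, B3–B4, B4–B5
The largest bag has 4 vertices, giving width 3; this decomposition certifies tw(G) ≤ 3. Conversely, {0, 1, 3, 6} is a clique of size 4, and the vertices of any clique must share a bag in every tree decomposition; so some bag has ≥ 4 vertices and tw(G) ≥ 3. The upper and lower bounds meet at 3, so that is the treewidth.

3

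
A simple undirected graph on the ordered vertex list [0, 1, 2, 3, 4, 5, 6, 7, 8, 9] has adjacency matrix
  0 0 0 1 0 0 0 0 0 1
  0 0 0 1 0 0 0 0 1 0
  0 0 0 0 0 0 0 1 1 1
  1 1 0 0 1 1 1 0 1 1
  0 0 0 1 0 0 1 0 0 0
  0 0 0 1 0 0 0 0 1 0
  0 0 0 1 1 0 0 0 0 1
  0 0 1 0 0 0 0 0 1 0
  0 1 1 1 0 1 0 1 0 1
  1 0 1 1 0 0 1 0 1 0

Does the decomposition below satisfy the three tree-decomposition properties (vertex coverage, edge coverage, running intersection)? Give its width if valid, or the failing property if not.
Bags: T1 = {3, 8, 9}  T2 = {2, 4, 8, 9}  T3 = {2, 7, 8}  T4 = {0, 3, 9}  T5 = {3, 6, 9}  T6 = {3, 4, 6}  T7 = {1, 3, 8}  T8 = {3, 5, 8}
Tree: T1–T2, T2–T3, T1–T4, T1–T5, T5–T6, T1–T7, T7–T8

A tree decomposition must satisfy three properties: every vertex lies in some bag; for every edge, both endpoints lie together in some bag; and for every vertex, the bags containing it form a connected subtree. Here bags containing vertex 4 are not connected in the tree, so the decomposition is invalid.

No — bags containing vertex 4 are not connected in the tree.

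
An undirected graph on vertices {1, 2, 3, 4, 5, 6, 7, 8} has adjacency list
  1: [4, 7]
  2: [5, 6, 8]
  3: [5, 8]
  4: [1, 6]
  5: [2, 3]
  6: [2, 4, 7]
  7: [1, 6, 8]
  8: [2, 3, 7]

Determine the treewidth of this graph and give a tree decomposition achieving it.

The largest bag has 3 vertices, giving width 2; this decomposition certifies tw(G) ≤ 2. The edges 5–3–8–2–5 form a cycle, so G is not a tree and its treewidth is at least 2. Combining the bounds, tw(G) = 2.

Treewidth 2.
Bags: B1 = {2, 3, 5}  B2 = {2, 3, 8}  B3 = {2, 6, 8}  B4 = {6, 7, 8}  B5 = {4, 6, 7}  B6 = {1, 4, 7}
Tree: B1–B2, B2–B3, B3–B4, B4–B5, B5–B6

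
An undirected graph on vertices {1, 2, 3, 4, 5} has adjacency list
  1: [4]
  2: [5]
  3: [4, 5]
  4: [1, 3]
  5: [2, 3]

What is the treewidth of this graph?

1

A width-1 tree decomposition is:
Bags: B1 = {2, 5}  B2 = {3, 5}  B3 = {3, 4}  B4 = {1, 4}
Tree: B1–B2, B2–B3, B3–B4
Every bag has size at most 2, so the width is 2 − 1 = 1 and tw(G) ≤ 1. Since G has at least one edge (e.g. 2–5), it is not an edgeless graph, so tw(G) ≥ 1. Combining the bounds, tw(G) = 1.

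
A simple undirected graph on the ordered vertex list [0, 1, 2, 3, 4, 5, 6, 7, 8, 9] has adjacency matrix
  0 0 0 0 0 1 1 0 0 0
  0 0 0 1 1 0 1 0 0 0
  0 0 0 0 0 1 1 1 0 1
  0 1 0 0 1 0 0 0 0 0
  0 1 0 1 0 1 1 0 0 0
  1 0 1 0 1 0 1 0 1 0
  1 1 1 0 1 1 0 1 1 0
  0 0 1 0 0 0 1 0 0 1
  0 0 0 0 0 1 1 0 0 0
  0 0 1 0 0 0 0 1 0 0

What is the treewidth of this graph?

A width-2 tree decomposition is:
Bags: B1 = {1, 4, 6}  B2 = {1, 3, 4}  B3 = {4, 5, 6}  B4 = {2, 5, 6}  B5 = {5, 6, 8}  B6 = {0, 5, 6}  B7 = {2, 6, 7}  B8 = {2, 7, 9}
Tree: B1–B2, B1–B3, B3–B4, B4–B5, B3–B6, B4–B7, B7–B8
Every bag has size at most 3, so the width is 3 − 1 = 2 and tw(G) ≤ 2. Conversely, {2, 7, 9} is a clique of size 3, and the vertices of any clique must share a bag in every tree decomposition; so some bag has ≥ 3 vertices and tw(G) ≥ 2. Hence tw(G) = 2 exactly.

2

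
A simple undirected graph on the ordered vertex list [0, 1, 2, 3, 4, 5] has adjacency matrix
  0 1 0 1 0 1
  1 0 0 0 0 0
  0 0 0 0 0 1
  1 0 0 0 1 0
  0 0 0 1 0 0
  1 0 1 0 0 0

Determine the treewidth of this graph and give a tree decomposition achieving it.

Treewidth 1.
One such decomposition:
Bags: B1 = {0, 3}  B2 = {0, 1}  B3 = {0, 5}  B4 = {2, 5}  B5 = {3, 4}
Tree: B1–B2, B1–B3, B3–B4, B1–B5

Each bag holds 2 vertices, so the decomposition has width 1, which upper-bounds the treewidth. Since G has at least one edge (e.g. 3–0), it is not an edgeless graph, so tw(G) ≥ 1. Hence tw(G) = 1 exactly.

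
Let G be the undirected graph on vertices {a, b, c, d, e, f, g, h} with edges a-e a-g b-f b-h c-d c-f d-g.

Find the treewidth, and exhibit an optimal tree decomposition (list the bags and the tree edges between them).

Treewidth 1.
One optimal decomposition is:
Bags: B1 = {b, h}  B2 = {b, f}  B3 = {c, f}  B4 = {c, d}  B5 = {d, g}  B6 = {a, g}  B7 = {a, e}
Tree: B1–B2, B2–B3, B3–B4, B4–B5, B5–B6, B6–B7

Each bag holds 2 vertices, so the decomposition has width 1, which upper-bounds the treewidth. G has an edge, so its treewidth is at least 1. Combining the bounds, tw(G) = 1.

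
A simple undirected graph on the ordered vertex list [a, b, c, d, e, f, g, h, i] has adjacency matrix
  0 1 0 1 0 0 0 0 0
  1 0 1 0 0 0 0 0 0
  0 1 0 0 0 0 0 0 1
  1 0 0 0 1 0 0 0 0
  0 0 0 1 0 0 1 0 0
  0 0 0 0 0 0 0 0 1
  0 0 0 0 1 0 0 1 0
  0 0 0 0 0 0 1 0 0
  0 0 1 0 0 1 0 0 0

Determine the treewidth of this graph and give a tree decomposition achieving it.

Treewidth 1.
One optimal decomposition is:
Bags: B1 = {f, i}  B2 = {c, i}  B3 = {b, c}  B4 = {a, b}  B5 = {a, d}  B6 = {d, e}  B7 = {e, g}  B8 = {g, h}
Tree: B1–B2, B2–B3, B3–B4, B4–B5, B5–B6, B6–B7, B7–B8

Every bag has size at most 2, so the width is 2 − 1 = 1 and tw(G) ≤ 1. Since G has at least one edge (e.g. f–i), it is not an edgeless graph, so tw(G) ≥ 1. Therefore the treewidth is 1.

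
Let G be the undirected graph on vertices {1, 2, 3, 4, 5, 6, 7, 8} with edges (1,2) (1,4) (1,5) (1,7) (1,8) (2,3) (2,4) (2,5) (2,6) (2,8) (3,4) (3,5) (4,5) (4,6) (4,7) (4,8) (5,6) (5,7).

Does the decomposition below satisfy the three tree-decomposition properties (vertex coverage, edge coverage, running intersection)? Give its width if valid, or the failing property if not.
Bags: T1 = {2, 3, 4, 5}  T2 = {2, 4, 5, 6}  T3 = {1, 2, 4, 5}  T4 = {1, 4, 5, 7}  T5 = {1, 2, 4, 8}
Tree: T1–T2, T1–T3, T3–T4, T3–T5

Vertex coverage: the bags together contain {1, 2, 3, 4, 5, 6, 7, 8}, the full vertex set. Edge coverage: each edge of G has both endpoints in at least one bag. Running intersection: for every vertex, the bags containing it form a connected subtree. All three properties hold, so this is a valid tree decomposition of width max|bag| − 1 = 3, and hence tw(G) ≤ 3.

Yes; width 3.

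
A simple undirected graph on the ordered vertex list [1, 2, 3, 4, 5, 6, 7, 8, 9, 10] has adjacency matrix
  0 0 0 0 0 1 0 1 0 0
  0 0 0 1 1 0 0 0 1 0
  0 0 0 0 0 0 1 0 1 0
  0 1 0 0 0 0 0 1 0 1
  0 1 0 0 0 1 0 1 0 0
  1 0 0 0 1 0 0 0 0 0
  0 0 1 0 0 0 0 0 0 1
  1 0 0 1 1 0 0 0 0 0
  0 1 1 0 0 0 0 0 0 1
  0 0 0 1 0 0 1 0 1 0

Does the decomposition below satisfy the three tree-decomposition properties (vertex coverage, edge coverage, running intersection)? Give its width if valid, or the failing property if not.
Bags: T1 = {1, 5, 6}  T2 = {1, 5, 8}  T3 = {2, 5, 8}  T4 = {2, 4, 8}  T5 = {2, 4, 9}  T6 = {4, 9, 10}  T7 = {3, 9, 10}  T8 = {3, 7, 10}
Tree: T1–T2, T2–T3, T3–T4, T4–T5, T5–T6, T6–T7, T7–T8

Checking the three conditions: (i) the bags cover all of {1, 2, 3, 4, 5, 6, 7, 8, 9, 10}; (ii) for each edge, some bag contains both endpoints; (iii) the bags containing any fixed vertex form a subtree. All hold, so the decomposition is valid with width 3 − 1 = 2.

Yes; width 2.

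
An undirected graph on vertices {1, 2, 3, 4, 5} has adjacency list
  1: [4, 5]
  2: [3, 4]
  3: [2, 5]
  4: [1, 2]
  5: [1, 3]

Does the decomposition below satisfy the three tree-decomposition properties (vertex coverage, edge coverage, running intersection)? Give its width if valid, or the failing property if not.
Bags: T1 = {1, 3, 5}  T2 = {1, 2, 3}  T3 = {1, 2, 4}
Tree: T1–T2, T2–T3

Yes; width 2.

Checking the three conditions: (i) the bags cover all of {1, 2, 3, 4, 5}; (ii) for each edge, some bag contains both endpoints; (iii) the bags containing any fixed vertex form a subtree. All hold, so the decomposition is valid with width 3 − 1 = 2.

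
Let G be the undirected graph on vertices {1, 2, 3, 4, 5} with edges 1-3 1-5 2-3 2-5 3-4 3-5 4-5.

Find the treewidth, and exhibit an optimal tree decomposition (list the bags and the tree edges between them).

Each bag holds 3 vertices, so the decomposition has width 2, which upper-bounds the treewidth. For the lower bound, the 3 vertices {1, 3, 5} are pairwise adjacent, and any tree decomposition puts a clique entirely inside one bag — forcing width ≥ 2. Combining the bounds, tw(G) = 2.

Treewidth 2.
Bags: B1 = {1, 3, 5}  B2 = {2, 3, 5}  B3 = {3, 4, 5}
Tree: B1–B2, B1–B3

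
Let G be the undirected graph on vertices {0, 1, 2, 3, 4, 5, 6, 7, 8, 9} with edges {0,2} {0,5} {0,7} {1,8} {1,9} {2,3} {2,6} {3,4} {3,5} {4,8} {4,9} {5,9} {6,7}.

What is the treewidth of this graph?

A width-2 tree decomposition is:
Bags: B1 = {1, 4, 8}  B2 = {1, 4, 9}  B3 = {3, 4, 9}  B4 = {3, 5, 9}  B5 = {2, 3, 5}  B6 = {0, 2, 5}  B7 = {0, 2, 6}  B8 = {0, 6, 7}
Tree: B1–B2, B2–B3, B3–B4, B4–B5, B5–B6, B6–B7, B7–B8
The largest bag has 3 vertices, giving width 2; this decomposition certifies tw(G) ≤ 2. The edges 8–1–9–4–8 form a cycle, so G is not a tree and its treewidth is at least 2. Combining the bounds, tw(G) = 2.

2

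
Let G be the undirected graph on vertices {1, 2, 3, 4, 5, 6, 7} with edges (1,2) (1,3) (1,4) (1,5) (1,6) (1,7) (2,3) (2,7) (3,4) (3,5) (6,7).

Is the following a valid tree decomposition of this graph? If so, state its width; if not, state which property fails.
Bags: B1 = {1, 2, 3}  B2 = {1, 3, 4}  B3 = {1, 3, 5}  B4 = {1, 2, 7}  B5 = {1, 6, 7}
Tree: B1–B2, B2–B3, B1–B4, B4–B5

Yes; width 2.

Vertex coverage: the bags together contain {1, 2, 3, 4, 5, 6, 7}, the full vertex set. Edge coverage: each edge of G has both endpoints in at least one bag. Running intersection: for every vertex, the bags containing it form a connected subtree. All three properties hold, so this is a valid tree decomposition of width max|bag| − 1 = 2, and hence tw(G) ≤ 2.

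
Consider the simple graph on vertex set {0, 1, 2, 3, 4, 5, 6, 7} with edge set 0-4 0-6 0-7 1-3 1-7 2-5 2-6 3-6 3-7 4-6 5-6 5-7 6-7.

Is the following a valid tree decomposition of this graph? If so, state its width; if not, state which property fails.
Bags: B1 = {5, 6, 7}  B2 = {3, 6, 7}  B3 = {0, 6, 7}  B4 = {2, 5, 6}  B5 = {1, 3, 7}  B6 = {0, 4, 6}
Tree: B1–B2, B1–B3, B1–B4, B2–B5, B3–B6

Every vertex of G appears in some bag (union = {0, 1, 2, 3, 4, 5, 6, 7}); every edge is covered by a bag; and for each vertex v the set of bags containing v is connected in the bag tree. The decomposition is therefore valid. The largest bag has 3 vertices, so the width is 2.

Yes; width 2.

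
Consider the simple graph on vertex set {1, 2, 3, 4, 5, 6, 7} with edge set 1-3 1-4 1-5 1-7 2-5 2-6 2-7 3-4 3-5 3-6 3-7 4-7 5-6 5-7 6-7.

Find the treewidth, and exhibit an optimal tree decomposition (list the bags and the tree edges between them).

Treewidth 3.
Bags: B1 = {3, 5, 6, 7}  B2 = {1, 3, 5, 7}  B3 = {1, 3, 4, 7}  B4 = {2, 5, 6, 7}
Tree: B1–B2, B2–B3, B1–B4

Each bag holds 4 vertices, so the decomposition has width 3, which upper-bounds the treewidth. For the lower bound, the 4 vertices {2, 5, 6, 7} are pairwise adjacent, and any tree decomposition puts a clique entirely inside one bag — forcing width ≥ 3. The upper and lower bounds meet at 3, so that is the treewidth.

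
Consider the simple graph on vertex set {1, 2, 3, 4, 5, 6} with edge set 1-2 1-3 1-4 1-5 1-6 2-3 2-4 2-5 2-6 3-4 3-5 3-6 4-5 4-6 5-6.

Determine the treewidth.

5

A width-5 tree decomposition is:
Bags: B1 = {1, 2, 3, 4, 5, 6}
Tree: (single bag)
With just one bag of size 6, the width is 6 − 1 = 5, so tw(G) ≤ 5. On the other hand G contains the 6-clique {1, 2, 3, 4, 5, 6}. A clique must lie in a single bag of any decomposition, so no decomposition can have width below 5. Combining the bounds, tw(G) = 5.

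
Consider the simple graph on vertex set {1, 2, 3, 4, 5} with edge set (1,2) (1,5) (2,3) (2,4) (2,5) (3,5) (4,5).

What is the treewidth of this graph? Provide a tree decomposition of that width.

Every bag has size at most 3, so the width is 3 − 1 = 2 and tw(G) ≤ 2. Conversely, {1, 2, 5} is a clique of size 3, and the vertices of any clique must share a bag in every tree decomposition; so some bag has ≥ 3 vertices and tw(G) ≥ 2. Hence tw(G) = 2 exactly.

Treewidth 2.
Bags: B1 = {2, 4, 5}  B2 = {2, 3, 5}  B3 = {1, 2, 5}
Tree: B1–B2, B2–B3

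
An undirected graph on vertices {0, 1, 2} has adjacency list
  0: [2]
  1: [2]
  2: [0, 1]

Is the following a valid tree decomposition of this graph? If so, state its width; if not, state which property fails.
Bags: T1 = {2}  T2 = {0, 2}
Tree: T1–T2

A tree decomposition must satisfy three properties: every vertex lies in some bag; for every edge, both endpoints lie together in some bag; and for every vertex, the bags containing it form a connected subtree. Here vertex 1 appears in no bag, so the decomposition is invalid.

No — vertex 1 appears in no bag.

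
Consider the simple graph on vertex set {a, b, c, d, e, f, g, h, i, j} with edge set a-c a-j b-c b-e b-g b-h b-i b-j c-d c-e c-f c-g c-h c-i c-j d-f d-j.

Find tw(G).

2

A width-2 tree decomposition is:
Bags: B1 = {a, c, j}  B2 = {c, d, j}  B3 = {b, c, j}  B4 = {b, c, h}  B5 = {b, c, e}  B6 = {c, d, f}  B7 = {b, c, g}  B8 = {b, c, i}
Tree: B1–B2, B2–B3, B3–B4, B3–B5, B2–B6, B3–B7, B5–B8
Each bag holds 3 vertices, so the decomposition has width 2, which upper-bounds the treewidth. Conversely, {c, d, j} is a clique of size 3, and the vertices of any clique must share a bag in every tree decomposition; so some bag has ≥ 3 vertices and tw(G) ≥ 2. The upper and lower bounds meet at 2, so that is the treewidth.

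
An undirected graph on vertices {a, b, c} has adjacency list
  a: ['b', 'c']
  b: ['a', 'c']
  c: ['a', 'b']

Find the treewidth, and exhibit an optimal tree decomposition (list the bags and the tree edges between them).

A single bag containing all 3 vertices is trivially a valid decomposition of width 2. Conversely, {a, b, c} is a clique of size 3, and the vertices of any clique must share a bag in every tree decomposition; so some bag has ≥ 3 vertices and tw(G) ≥ 2. Therefore the treewidth is 2.

Treewidth 2.
Bags: B1 = {a, b, c}
Tree: (single bag)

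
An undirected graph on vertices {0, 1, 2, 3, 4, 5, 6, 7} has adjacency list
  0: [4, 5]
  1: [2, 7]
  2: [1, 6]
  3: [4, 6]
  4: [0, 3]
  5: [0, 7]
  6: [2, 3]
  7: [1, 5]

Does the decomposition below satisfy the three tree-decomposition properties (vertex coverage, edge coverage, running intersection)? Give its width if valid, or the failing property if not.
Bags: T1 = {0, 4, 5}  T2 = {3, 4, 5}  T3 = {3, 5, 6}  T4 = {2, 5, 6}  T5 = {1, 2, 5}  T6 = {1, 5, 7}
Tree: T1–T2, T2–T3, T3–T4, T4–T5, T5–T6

Checking the three conditions: (i) the bags cover all of {0, 1, 2, 3, 4, 5, 6, 7}; (ii) for each edge, some bag contains both endpoints; (iii) the bags containing any fixed vertex form a subtree. All hold, so the decomposition is valid with width 3 − 1 = 2.

Yes; width 2.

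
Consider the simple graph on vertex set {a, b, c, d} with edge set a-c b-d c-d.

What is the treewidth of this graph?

1

A width-1 tree decomposition is:
Bags: B1 = {b, d}  B2 = {c, d}  B3 = {a, c}
Tree: B1–B2, B2–B3
The largest bag has 2 vertices, giving width 1; this decomposition certifies tw(G) ≤ 1. Since G has at least one edge (e.g. b–d), it is not an edgeless graph, so tw(G) ≥ 1. The upper and lower bounds meet at 1, so that is the treewidth.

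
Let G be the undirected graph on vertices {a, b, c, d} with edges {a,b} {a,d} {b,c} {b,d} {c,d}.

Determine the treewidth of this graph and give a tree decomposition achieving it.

Each bag holds 3 vertices, so the decomposition has width 2, which upper-bounds the treewidth. For the lower bound, the 3 vertices {b, c, d} are pairwise adjacent, and any tree decomposition puts a clique entirely inside one bag — forcing width ≥ 2. The upper and lower bounds meet at 2, so that is the treewidth.

Treewidth 2.
One optimal decomposition is:
Bags: B1 = {b, c, d}  B2 = {a, b, d}
Tree: B1–B2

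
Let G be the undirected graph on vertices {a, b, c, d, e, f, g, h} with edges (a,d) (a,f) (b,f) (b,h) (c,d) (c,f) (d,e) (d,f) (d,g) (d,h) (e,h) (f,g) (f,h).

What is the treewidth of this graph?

A width-2 tree decomposition is:
Bags: B1 = {d, e, h}  B2 = {d, f, h}  B3 = {a, d, f}  B4 = {b, f, h}  B5 = {c, d, f}  B6 = {d, f, g}
Tree: B1–B2, B2–B3, B2–B4, B2–B5, B5–B6
The largest bag has 3 vertices, giving width 2; this decomposition certifies tw(G) ≤ 2. On the other hand G contains the 3-clique {d, e, h}. A clique must lie in a single bag of any decomposition, so no decomposition can have width below 2. The upper and lower bounds meet at 2, so that is the treewidth.

2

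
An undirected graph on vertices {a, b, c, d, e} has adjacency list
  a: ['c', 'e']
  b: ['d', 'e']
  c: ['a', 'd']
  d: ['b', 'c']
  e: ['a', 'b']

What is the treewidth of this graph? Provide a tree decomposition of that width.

Treewidth 2.
Bags: B1 = {a, c, d}  B2 = {a, b, d}  B3 = {a, b, e}
Tree: B1–B2, B2–B3

Each bag holds 3 vertices, so the decomposition has width 2, which upper-bounds the treewidth. For the lower bound, G contains the cycle a–c–d–b–e–a, so G is not a forest; only forests have treewidth ≤ 1, hence tw(G) ≥ 2. Combining the bounds, tw(G) = 2.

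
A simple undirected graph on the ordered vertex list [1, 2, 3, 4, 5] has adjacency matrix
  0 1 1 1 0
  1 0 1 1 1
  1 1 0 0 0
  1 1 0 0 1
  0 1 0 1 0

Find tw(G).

2

A width-2 tree decomposition is:
Bags: B1 = {1, 2, 3}  B2 = {1, 2, 4}  B3 = {2, 4, 5}
Tree: B1–B2, B2–B3
Each bag holds 3 vertices, so the decomposition has width 2, which upper-bounds the treewidth. On the other hand G contains the 3-clique {1, 2, 3}. A clique must lie in a single bag of any decomposition, so no decomposition can have width below 2. The upper and lower bounds meet at 2, so that is the treewidth.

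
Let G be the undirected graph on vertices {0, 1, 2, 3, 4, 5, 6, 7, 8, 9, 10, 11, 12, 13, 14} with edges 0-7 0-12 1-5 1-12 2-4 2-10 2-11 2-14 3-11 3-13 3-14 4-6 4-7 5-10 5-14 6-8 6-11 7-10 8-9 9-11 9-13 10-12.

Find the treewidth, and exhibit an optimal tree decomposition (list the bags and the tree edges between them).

Each bag holds 4 vertices, so the decomposition has width 3, which upper-bounds the treewidth. For the lower bound: the 4 vertex sets {8,9,13}, {3}, {11}, {2,4,6,14} are disjoint, each induces a connected subgraph, and every pair is joined by at least one edge of G. Contracting each set to a single vertex therefore yields K_{4} as a minor, and since treewidth is minor-monotone, tw(G) ≥ tw(K_{4}) = 3. The upper and lower bounds meet at 3, so that is the treewidth.

Treewidth 3.
One such decomposition:
Bags: B1 = {3, 8, 9, 13}  B2 = {3, 8, 9, 11}  B3 = {3, 6, 8, 11}  B4 = {3, 6, 11, 14}  B5 = {2, 6, 11, 14}  B6 = {2, 4, 6, 14}  B7 = {2, 4, 5, 14}  B8 = {2, 4, 5, 10}  B9 = {4, 5, 7, 10}  B10 = {1, 5, 7, 10}  B11 = {1, 7, 10, 12}  B12 = {0, 1, 7, 12}
Tree: B1–B2, B2–B3, B3–B4, B4–B5, B5–B6, B6–B7, B7–B8, B8–B9, B9–B10, B10–B11, B11–B12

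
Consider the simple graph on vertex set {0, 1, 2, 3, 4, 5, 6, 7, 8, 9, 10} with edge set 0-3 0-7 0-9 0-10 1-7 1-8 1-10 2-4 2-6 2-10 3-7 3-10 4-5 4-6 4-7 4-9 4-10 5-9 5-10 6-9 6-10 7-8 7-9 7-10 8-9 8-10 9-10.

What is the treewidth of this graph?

A width-3 tree decomposition is:
Bags: B1 = {4, 7, 9, 10}  B2 = {4, 5, 9, 10}  B3 = {4, 6, 9, 10}  B4 = {7, 8, 9, 10}  B5 = {1, 7, 8, 10}  B6 = {0, 7, 9, 10}  B7 = {0, 3, 7, 10}  B8 = {2, 4, 6, 10}
Tree: B1–B2, B2–B3, B1–B4, B4–B5, B4–B6, B6–B7, B3–B8
The largest bag has 4 vertices, giving width 3; this decomposition certifies tw(G) ≤ 3. On the other hand G contains the 4-clique {2, 4, 6, 10}. A clique must lie in a single bag of any decomposition, so no decomposition can have width below 3. Hence tw(G) = 3 exactly.

3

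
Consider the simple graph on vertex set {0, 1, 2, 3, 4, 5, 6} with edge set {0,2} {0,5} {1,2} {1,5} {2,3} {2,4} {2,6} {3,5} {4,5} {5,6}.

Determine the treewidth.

A width-2 tree decomposition is:
Bags: B1 = {1, 2, 5}  B2 = {0, 2, 5}  B3 = {2, 5, 6}  B4 = {2, 3, 5}  B5 = {2, 4, 5}
Tree: B1–B2, B2–B3, B3–B4, B4–B5
The largest bag has 3 vertices, giving width 2; this decomposition certifies tw(G) ≤ 2. The edges 5–1–2–0–5 form a cycle, so G is not a tree and its treewidth is at least 2. Therefore the treewidth is 2.

2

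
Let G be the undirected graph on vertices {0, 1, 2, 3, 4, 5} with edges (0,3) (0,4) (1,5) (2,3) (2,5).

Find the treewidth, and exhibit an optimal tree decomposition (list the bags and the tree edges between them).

Treewidth 1.
One such decomposition:
Bags: B1 = {0, 4}  B2 = {0, 3}  B3 = {2, 3}  B4 = {2, 5}  B5 = {1, 5}
Tree: B1–B2, B2–B3, B3–B4, B4–B5

The largest bag has 2 vertices, giving width 1; this decomposition certifies tw(G) ≤ 1. Since G has at least one edge (e.g. 4–0), it is not an edgeless graph, so tw(G) ≥ 1. The upper and lower bounds meet at 1, so that is the treewidth.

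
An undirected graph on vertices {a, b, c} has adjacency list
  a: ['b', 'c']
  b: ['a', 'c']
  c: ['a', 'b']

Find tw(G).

2

A width-2 tree decomposition is:
Bags: B1 = {a, b, c}
Tree: (single bag)
A single bag containing all 3 vertices is trivially a valid decomposition of width 2. For the lower bound, the 3 vertices {a, b, c} are pairwise adjacent, and any tree decomposition puts a clique entirely inside one bag — forcing width ≥ 2. Combining the bounds, tw(G) = 2.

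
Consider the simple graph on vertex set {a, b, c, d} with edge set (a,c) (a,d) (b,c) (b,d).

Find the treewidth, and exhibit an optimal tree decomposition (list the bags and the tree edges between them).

Treewidth 2.
Bags: B1 = {a, c, d}  B2 = {b, c, d}
Tree: B1–B2

Every bag has size at most 3, so the width is 3 − 1 = 2 and tw(G) ≤ 2. The edges c–a–d–b–c form a cycle, so G is not a tree and its treewidth is at least 2. The upper and lower bounds meet at 2, so that is the treewidth.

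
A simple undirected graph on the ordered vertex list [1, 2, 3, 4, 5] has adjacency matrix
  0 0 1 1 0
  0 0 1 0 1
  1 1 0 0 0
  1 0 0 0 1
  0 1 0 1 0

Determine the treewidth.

2

A width-2 tree decomposition is:
Bags: B1 = {1, 2, 3}  B2 = {1, 2, 5}  B3 = {1, 4, 5}
Tree: B1–B2, B2–B3
The largest bag has 3 vertices, giving width 2; this decomposition certifies tw(G) ≤ 2. The edges 1–3–2–5–4–1 form a cycle, so G is not a tree and its treewidth is at least 2. Therefore the treewidth is 2.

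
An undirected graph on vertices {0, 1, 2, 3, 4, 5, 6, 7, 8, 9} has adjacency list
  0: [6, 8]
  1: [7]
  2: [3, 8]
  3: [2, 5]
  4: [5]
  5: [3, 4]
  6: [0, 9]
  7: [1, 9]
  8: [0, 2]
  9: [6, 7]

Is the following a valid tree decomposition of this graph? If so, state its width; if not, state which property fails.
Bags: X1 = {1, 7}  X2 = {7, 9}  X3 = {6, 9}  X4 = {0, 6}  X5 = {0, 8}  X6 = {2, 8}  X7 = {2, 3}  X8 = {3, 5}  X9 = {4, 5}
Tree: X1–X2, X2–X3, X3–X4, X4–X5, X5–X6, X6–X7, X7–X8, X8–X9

Yes; width 1.

Every vertex of G appears in some bag (union = {0, 1, 2, 3, 4, 5, 6, 7, 8, 9}); every edge is covered by a bag; and for each vertex v the set of bags containing v is connected in the bag tree. The decomposition is therefore valid. The largest bag has 2 vertices, so the width is 1.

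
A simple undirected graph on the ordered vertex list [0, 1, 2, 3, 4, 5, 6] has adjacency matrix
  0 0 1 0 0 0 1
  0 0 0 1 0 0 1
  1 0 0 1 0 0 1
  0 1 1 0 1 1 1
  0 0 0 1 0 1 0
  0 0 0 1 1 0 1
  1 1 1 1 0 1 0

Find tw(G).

2

A width-2 tree decomposition is:
Bags: B1 = {3, 5, 6}  B2 = {3, 4, 5}  B3 = {1, 3, 6}  B4 = {2, 3, 6}  B5 = {0, 2, 6}
Tree: B1–B2, B1–B3, B3–B4, B4–B5
Each bag holds 3 vertices, so the decomposition has width 2, which upper-bounds the treewidth. For the lower bound, the 3 vertices {0, 2, 6} are pairwise adjacent, and any tree decomposition puts a clique entirely inside one bag — forcing width ≥ 2. Combining the bounds, tw(G) = 2.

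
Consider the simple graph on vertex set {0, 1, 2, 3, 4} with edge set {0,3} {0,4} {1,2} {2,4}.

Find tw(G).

1

A width-1 tree decomposition is:
Bags: B1 = {1, 2}  B2 = {2, 4}  B3 = {0, 4}  B4 = {0, 3}
Tree: B1–B2, B2–B3, B3–B4
Each bag holds 2 vertices, so the decomposition has width 1, which upper-bounds the treewidth. Any graph with an edge has treewidth ≥ 1, and G has the edge 1–2. Therefore the treewidth is 1.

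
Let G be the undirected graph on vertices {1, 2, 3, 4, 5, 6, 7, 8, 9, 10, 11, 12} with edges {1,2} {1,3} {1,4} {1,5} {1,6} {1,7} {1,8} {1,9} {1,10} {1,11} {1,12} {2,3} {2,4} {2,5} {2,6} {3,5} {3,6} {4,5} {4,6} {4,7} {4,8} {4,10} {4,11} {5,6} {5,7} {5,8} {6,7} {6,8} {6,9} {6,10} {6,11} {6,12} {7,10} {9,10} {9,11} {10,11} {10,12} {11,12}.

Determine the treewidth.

4

A width-4 tree decomposition is:
Bags: B1 = {1, 6, 9, 10, 11}  B2 = {1, 4, 6, 10, 11}  B3 = {1, 4, 6, 7, 10}  B4 = {1, 6, 10, 11, 12}  B5 = {1, 4, 5, 6, 7}  B6 = {1, 4, 5, 6, 8}  B7 = {1, 2, 4, 5, 6}  B8 = {1, 2, 3, 5, 6}
Tree: B1–B2, B2–B3, B2–B4, B3–B5, B5–B6, B5–B7, B7–B8
Each bag holds 5 vertices, so the decomposition has width 4, which upper-bounds the treewidth. Conversely, {1, 6, 9, 10, 11} is a clique of size 5, and the vertices of any clique must share a bag in every tree decomposition; so some bag has ≥ 5 vertices and tw(G) ≥ 4. The upper and lower bounds meet at 4, so that is the treewidth.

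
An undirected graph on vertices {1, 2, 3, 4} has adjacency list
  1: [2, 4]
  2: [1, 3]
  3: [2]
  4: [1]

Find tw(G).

A width-1 tree decomposition is:
Bags: B1 = {2, 3}  B2 = {1, 2}  B3 = {1, 4}
Tree: B1–B2, B2–B3
Every bag has size at most 2, so the width is 2 − 1 = 1 and tw(G) ≤ 1. G has an edge, so its treewidth is at least 1. Combining the bounds, tw(G) = 1.

1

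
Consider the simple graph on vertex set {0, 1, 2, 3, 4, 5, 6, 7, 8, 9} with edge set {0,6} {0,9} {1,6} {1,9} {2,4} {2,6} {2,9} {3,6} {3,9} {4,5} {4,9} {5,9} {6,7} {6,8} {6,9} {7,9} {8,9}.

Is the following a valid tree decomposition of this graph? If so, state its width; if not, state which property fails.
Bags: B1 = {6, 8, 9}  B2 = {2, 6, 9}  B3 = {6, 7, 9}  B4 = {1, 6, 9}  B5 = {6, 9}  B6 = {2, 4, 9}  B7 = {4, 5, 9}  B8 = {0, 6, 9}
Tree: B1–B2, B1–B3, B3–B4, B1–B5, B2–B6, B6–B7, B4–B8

No — vertex 3 appears in no bag.

A tree decomposition must satisfy three properties: every vertex lies in some bag; for every edge, both endpoints lie together in some bag; and for every vertex, the bags containing it form a connected subtree. Here vertex 3 appears in no bag, so the decomposition is invalid.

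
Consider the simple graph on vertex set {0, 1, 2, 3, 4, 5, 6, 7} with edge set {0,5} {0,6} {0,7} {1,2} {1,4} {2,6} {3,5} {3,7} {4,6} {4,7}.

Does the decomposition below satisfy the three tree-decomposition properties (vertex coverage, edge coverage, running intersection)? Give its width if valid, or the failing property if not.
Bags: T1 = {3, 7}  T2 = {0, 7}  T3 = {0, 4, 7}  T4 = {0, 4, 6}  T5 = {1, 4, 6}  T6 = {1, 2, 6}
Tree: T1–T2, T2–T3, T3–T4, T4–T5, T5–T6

A tree decomposition must satisfy three properties: every vertex lies in some bag; for every edge, both endpoints lie together in some bag; and for every vertex, the bags containing it form a connected subtree. Here vertex 5 appears in no bag, so the decomposition is invalid.

No — vertex 5 appears in no bag.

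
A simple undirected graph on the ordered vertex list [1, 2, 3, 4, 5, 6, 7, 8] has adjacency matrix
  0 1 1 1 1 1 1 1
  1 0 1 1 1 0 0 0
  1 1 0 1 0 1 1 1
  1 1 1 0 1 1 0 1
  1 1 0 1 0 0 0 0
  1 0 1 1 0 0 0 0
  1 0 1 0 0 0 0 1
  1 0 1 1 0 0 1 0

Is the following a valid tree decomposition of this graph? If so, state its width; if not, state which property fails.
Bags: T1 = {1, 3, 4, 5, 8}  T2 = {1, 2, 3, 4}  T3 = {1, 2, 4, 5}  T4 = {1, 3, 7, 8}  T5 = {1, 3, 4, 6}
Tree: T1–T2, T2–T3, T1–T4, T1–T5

A tree decomposition must satisfy three properties: every vertex lies in some bag; for every edge, both endpoints lie together in some bag; and for every vertex, the bags containing it form a connected subtree. Here bags containing vertex 5 are not connected in the tree, so the decomposition is invalid.

No — bags containing vertex 5 are not connected in the tree.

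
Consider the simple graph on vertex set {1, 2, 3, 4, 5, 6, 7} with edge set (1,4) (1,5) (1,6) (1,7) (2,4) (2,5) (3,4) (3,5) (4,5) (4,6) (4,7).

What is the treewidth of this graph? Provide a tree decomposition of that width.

The largest bag has 3 vertices, giving width 2; this decomposition certifies tw(G) ≤ 2. For the lower bound, the 3 vertices {1, 4, 5} are pairwise adjacent, and any tree decomposition puts a clique entirely inside one bag — forcing width ≥ 2. The upper and lower bounds meet at 2, so that is the treewidth.

Treewidth 2.
One such decomposition:
Bags: B1 = {1, 4, 5}  B2 = {1, 4, 6}  B3 = {2, 4, 5}  B4 = {1, 4, 7}  B5 = {3, 4, 5}
Tree: B1–B2, B1–B3, B2–B4, B1–B5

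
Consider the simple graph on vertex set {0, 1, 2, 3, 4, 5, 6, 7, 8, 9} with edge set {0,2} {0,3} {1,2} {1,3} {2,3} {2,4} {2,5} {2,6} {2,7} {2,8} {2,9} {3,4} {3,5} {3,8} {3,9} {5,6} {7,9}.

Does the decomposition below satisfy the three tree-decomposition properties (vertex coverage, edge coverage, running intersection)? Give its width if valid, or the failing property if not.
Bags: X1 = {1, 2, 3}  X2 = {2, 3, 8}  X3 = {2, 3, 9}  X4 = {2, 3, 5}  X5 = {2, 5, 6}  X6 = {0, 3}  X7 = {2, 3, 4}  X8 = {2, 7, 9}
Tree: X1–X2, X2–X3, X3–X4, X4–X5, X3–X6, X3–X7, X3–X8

No — edge (2,0) lies in no bag.

A tree decomposition must satisfy three properties: every vertex lies in some bag; for every edge, both endpoints lie together in some bag; and for every vertex, the bags containing it form a connected subtree. Here edge (2,0) lies in no bag, so the decomposition is invalid.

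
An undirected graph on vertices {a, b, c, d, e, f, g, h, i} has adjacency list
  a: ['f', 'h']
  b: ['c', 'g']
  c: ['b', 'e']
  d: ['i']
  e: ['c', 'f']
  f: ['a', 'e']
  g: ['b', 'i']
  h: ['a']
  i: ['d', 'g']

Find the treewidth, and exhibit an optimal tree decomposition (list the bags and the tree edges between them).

Treewidth 1.
One optimal decomposition is:
Bags: B1 = {d, i}  B2 = {g, i}  B3 = {b, g}  B4 = {b, c}  B5 = {c, e}  B6 = {e, f}  B7 = {a, f}  B8 = {a, h}
Tree: B1–B2, B2–B3, B3–B4, B4–B5, B5–B6, B6–B7, B7–B8

Each bag holds 2 vertices, so the decomposition has width 1, which upper-bounds the treewidth. Since G has at least one edge (e.g. d–i), it is not an edgeless graph, so tw(G) ≥ 1. Hence tw(G) = 1 exactly.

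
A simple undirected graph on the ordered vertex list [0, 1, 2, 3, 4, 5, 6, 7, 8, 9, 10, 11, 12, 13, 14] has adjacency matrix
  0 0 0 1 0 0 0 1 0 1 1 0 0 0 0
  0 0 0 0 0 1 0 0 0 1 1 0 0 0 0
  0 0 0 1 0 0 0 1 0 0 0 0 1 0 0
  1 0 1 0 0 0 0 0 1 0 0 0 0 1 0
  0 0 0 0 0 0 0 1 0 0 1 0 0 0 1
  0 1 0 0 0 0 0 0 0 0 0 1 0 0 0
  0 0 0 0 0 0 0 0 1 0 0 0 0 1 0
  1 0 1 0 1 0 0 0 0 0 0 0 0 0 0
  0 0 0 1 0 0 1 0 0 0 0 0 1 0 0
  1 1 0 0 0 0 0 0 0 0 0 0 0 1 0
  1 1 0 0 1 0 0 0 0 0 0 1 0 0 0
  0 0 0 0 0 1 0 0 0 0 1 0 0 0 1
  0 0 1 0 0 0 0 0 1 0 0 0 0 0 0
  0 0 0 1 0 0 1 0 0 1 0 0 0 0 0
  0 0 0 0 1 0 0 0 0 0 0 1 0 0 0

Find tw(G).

A width-3 tree decomposition is:
Bags: B1 = {4, 5, 11, 14}  B2 = {4, 5, 10, 11}  B3 = {1, 4, 5, 10}  B4 = {1, 4, 7, 10}  B5 = {0, 1, 7, 10}  B6 = {0, 1, 7, 9}  B7 = {0, 2, 7, 9}  B8 = {0, 2, 3, 9}  B9 = {2, 3, 9, 13}  B10 = {2, 3, 12, 13}  B11 = {3, 8, 12, 13}  B12 = {6, 8, 12, 13}
Tree: B1–B2, B2–B3, B3–B4, B4–B5, B5–B6, B6–B7, B7–B8, B8–B9, B9–B10, B10–B11, B11–B12
Each bag holds 4 vertices, so the decomposition has width 3, which upper-bounds the treewidth. For the lower bound: the 4 vertex sets {5,11,14}, {4}, {10}, {0,1,7,9} are disjoint, each induces a connected subgraph, and every pair is joined by at least one edge of G. Contracting each set to a single vertex therefore yields K_{4} as a minor, and since treewidth is minor-monotone, tw(G) ≥ tw(K_{4}) = 3. Therefore the treewidth is 3.

3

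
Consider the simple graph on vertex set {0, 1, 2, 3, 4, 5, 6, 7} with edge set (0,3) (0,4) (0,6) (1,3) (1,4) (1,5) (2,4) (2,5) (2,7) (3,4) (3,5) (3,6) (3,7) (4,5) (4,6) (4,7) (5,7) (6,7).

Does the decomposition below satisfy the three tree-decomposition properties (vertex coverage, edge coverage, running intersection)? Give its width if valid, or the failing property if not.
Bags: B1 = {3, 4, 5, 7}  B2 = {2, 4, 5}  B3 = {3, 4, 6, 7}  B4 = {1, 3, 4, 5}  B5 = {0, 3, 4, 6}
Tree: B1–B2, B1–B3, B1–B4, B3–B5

No — edge (7,2) lies in no bag.

A tree decomposition must satisfy three properties: every vertex lies in some bag; for every edge, both endpoints lie together in some bag; and for every vertex, the bags containing it form a connected subtree. Here edge (7,2) lies in no bag, so the decomposition is invalid.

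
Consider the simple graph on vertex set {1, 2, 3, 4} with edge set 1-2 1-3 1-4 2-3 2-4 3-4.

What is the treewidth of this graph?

3

A width-3 tree decomposition is:
Bags: B1 = {1, 2, 3, 4}
Tree: (single bag)
A single bag containing all 4 vertices is trivially a valid decomposition of width 3. For the lower bound, the 4 vertices {1, 2, 3, 4} are pairwise adjacent, and any tree decomposition puts a clique entirely inside one bag — forcing width ≥ 3. Therefore the treewidth is 3.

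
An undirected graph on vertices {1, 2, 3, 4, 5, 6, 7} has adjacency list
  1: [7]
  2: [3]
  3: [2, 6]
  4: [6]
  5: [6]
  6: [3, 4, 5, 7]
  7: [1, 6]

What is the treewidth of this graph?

A width-1 tree decomposition is:
Bags: B1 = {3, 6}  B2 = {6, 7}  B3 = {2, 3}  B4 = {4, 6}  B5 = {5, 6}  B6 = {1, 7}
Tree: B1–B2, B1–B3, B2–B4, B2–B5, B2–B6
Each bag holds 2 vertices, so the decomposition has width 1, which upper-bounds the treewidth. G has an edge, so its treewidth is at least 1. Therefore the treewidth is 1.

1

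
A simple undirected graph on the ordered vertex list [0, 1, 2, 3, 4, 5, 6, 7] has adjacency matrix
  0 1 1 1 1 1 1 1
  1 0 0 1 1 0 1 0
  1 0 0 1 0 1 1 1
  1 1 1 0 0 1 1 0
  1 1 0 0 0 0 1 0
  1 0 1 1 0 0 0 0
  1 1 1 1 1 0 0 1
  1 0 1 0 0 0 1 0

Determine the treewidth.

3

A width-3 tree decomposition is:
Bags: B1 = {0, 1, 3, 6}  B2 = {0, 2, 3, 6}  B3 = {0, 2, 6, 7}  B4 = {0, 1, 4, 6}  B5 = {0, 2, 3, 5}
Tree: B1–B2, B2–B3, B1–B4, B2–B5
Every bag has size at most 4, so the width is 4 − 1 = 3 and tw(G) ≤ 3. On the other hand G contains the 4-clique {0, 2, 3, 5}. A clique must lie in a single bag of any decomposition, so no decomposition can have width below 3. Hence tw(G) = 3 exactly.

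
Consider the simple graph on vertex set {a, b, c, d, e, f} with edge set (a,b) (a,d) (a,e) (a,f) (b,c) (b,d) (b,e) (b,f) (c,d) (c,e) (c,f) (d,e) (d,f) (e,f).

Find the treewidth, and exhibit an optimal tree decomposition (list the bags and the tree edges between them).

Treewidth 4.
One optimal decomposition is:
Bags: B1 = {b, c, d, e, f}  B2 = {a, b, d, e, f}
Tree: B1–B2

The largest bag has 5 vertices, giving width 4; this decomposition certifies tw(G) ≤ 4. On the other hand G contains the 5-clique {b, c, d, e, f}. A clique must lie in a single bag of any decomposition, so no decomposition can have width below 4. Hence tw(G) = 4 exactly.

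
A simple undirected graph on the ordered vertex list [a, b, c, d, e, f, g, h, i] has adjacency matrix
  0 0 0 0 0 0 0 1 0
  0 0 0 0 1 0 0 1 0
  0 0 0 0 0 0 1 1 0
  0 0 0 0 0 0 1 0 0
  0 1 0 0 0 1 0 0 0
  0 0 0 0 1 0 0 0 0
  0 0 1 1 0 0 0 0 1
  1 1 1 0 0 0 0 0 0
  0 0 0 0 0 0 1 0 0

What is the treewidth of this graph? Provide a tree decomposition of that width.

Treewidth 1.
One optimal decomposition is:
Bags: B1 = {b, h}  B2 = {b, e}  B3 = {c, h}  B4 = {c, g}  B5 = {a, h}  B6 = {d, g}  B7 = {e, f}  B8 = {g, i}
Tree: B1–B2, B1–B3, B3–B4, B3–B5, B4–B6, B2–B7, B4–B8

The largest bag has 2 vertices, giving width 1; this decomposition certifies tw(G) ≤ 1. G has an edge, so its treewidth is at least 1. The upper and lower bounds meet at 1, so that is the treewidth.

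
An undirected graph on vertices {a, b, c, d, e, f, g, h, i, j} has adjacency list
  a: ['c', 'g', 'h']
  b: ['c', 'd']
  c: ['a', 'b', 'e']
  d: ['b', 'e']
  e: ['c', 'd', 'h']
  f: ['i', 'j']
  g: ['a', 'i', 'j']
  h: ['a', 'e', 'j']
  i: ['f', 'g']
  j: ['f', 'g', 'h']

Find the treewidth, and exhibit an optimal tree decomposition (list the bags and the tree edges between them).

The largest bag has 3 vertices, giving width 2; this decomposition certifies tw(G) ≤ 2. For the lower bound, G contains the cycle d–b–c–e–d, so G is not a forest; only forests have treewidth ≤ 1, hence tw(G) ≥ 2. Therefore the treewidth is 2.

Treewidth 2.
One such decomposition:
Bags: B1 = {b, d, e}  B2 = {b, c, e}  B3 = {c, e, h}  B4 = {a, c, h}  B5 = {a, h, j}  B6 = {a, g, j}  B7 = {f, g, j}  B8 = {f, g, i}
Tree: B1–B2, B2–B3, B3–B4, B4–B5, B5–B6, B6–B7, B7–B8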